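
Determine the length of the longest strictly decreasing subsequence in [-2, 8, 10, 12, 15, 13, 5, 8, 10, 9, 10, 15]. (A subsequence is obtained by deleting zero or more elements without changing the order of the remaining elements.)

4

Scanning left to right, the best length ending at each element is: -2→1, 8→1, 10→1, 12→1, 15→1, 13→2, 5→3, 8→3, 10→3, 9→4, 10→3, 15→1.
So the longest decreasing subsequence has length 4, e.g. 15, 13, 10, 9.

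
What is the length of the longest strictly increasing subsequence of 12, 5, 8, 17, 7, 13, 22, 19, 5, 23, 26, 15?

One longest increasing subsequence is 5, 8, 17, 22, 23, 26 (positions 2,3,4,7,10,11), of length 6; no longer one exists.

6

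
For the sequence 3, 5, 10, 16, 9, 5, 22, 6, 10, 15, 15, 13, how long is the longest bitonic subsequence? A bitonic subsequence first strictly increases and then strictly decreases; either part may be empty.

7

One longest bitonic subsequence is 3, 5, 10, 16, 22, 15, 13 (positions 1,2,3,4,7,11,12): it rises to 22 then falls. Length 7 is optimal.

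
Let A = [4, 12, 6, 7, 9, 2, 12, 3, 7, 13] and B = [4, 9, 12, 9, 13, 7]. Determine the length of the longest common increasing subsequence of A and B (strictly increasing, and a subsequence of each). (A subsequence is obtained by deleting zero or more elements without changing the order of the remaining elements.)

4

A longest common strictly increasing subsequence is 4, 9, 12, 13 (length 4); it appears in order in both A and B, and no longer such subsequence exists.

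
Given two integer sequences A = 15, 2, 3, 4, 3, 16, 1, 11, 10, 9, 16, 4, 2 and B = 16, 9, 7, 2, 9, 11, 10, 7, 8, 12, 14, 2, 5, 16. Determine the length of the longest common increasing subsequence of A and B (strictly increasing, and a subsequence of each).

3

For each value that appears in both, track the longest common increasing run ending there.
The best achievable length is 3; one witness is 2, 9, 16 (A-positions 2,10,11, B-positions 4,5,14).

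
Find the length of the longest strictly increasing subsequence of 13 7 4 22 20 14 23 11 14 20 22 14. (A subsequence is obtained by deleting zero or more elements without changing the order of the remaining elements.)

Scanning left to right, the best length ending at each element is: 13→1, 7→1, 4→1, 22→2, 20→2, 14→2, 23→3, 11→2, 14→3, 20→4, 22→5, 14→3.
So the longest increasing subsequence has length 5, e.g. 7, 11, 14, 20, 22.

5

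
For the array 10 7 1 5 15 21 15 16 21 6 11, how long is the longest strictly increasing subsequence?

Let dp[i] be the longest increasing subsequence ending at position i. Then dp = [1, 1, 1, 2, 3, 4, 3, 4, 5, 3, 4].
The maximum is 5; one witness is 1, 5, 15, 16, 21 at positions 3,4,5,8,9.

5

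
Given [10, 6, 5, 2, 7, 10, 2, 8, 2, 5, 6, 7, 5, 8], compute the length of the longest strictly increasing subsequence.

Let dp[i] be the longest increasing subsequence ending at position i. Then dp = [1, 1, 1, 1, 2, 3, 1, 3, 1, 2, 3, 4, 2, 5].
The maximum is 5; one witness is 2, 5, 6, 7, 8 at positions 4,10,11,12,14.

5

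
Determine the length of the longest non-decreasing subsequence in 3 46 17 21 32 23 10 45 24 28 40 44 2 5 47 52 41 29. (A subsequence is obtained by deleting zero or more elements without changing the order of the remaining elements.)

Let dp[i] be the longest non-decreasing subsequence ending at position i. Then dp = [1, 2, 2, 3, 4, 4, 2, 5, 5, 6, 7, 8, 1, 2, 9, 10, 8, 7].
The maximum is 10; one witness is 3, 17, 21, 23, 24, 28, 40, 44, 47, 52 at positions 1,3,4,6,9,10,11,12,15,16.

10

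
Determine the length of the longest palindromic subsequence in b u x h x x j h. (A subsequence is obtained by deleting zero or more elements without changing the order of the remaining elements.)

4

Using dp[i][j] = 2 + dp[i+1][j−1] if the ends match, else max(dp[i+1][j], dp[i][j−1]):
dp[1][8] = 4. A witness is hxxh at positions 4,5,6,8.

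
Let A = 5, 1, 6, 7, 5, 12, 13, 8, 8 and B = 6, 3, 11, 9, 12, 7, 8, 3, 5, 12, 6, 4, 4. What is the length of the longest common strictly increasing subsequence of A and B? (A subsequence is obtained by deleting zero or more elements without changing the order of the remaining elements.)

A longest common strictly increasing subsequence is 6, 7, 8 (length 3); it appears in order in both A and B, and no longer such subsequence exists.

3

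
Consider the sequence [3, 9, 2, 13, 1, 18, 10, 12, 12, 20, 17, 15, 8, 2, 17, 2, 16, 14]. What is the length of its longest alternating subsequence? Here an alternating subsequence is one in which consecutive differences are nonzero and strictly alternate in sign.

Track the best alternating length ending on an up-step vs a down-step at each position: up/down = 1/1, 2/1, 1/3, 4/1, 1/5, 6/1, 6/7, 8/7, 8/7, 8/1, 8/9, 8/9, 6/9, 6/9, 10/9, 6/11, 12/11, 12/13.
The maximum over both is 13; one such subsequence is 3, 9, 2, 13, 1, 18, 10, 20, 15, 17, 2, 16, 14.

13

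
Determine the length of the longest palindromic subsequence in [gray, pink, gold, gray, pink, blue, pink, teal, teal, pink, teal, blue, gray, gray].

One longest palindromic subsequence is gray gray blue pink teal teal pink blue gray gray (positions 1,4,6,7,8,9,10,12,13,14); it reads the same forward and backward, and the interval DP gives dp[1][14] = 10.

10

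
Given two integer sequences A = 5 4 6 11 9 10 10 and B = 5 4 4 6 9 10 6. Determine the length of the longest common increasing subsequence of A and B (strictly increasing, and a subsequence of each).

A longest common strictly increasing subsequence is 5, 6, 9, 10 (length 4); it appears in order in both A and B, and no longer such subsequence exists.

4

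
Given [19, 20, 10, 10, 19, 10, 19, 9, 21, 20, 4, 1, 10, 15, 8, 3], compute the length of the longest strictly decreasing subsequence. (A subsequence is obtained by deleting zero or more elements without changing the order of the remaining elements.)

6

One longest decreasing subsequence is 20, 19, 10, 9, 4, 1 (positions 2,5,6,8,11,12), of length 6; no longer one exists.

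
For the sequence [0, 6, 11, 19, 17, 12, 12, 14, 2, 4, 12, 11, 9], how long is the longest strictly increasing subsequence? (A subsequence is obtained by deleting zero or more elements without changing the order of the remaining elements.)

5

Scanning left to right, the best length ending at each element is: 0→1, 6→2, 11→3, 19→4, 17→4, 12→4, 12→4, 14→5, 2→2, 4→3, 12→4, 11→4, 9→4.
So the longest increasing subsequence has length 5, e.g. 0, 6, 11, 12, 14.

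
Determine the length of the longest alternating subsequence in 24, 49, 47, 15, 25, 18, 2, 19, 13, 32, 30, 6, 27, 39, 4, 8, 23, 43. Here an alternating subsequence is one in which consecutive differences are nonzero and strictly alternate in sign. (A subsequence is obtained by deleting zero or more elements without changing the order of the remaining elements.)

12

Track the best alternating length ending on an up-step vs a down-step at each position: up/down = 1/1, 2/1, 2/3, 1/3, 4/3, 4/5, 1/5, 6/5, 6/7, 8/3, 8/9, 6/9, 10/9, 10/3, 6/11, 12/11, 12/11, 12/3.
The maximum over both is 12; one such subsequence is 24, 49, 15, 25, 18, 19, 13, 32, 6, 27, 4, 8.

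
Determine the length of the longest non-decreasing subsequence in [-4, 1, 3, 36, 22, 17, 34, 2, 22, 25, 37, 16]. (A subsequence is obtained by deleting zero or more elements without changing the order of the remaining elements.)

7

One longest non-decreasing subsequence is -4, 1, 3, 22, 22, 25, 37 (positions 1,2,3,5,9,10,11), of length 7; no longer one exists.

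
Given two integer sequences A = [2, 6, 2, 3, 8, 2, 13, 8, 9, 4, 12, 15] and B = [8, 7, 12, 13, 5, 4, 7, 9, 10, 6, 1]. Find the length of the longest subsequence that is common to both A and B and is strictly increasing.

For each value that appears in both, track the longest common increasing run ending there.
The best achievable length is 2; one witness is 8, 12 (A-positions 5,11, B-positions 1,3).

2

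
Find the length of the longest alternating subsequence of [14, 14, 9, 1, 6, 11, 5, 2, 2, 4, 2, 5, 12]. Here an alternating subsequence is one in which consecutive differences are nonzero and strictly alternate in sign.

A longest alternating subsequence is 14, 1, 6, 2, 4, 2, 5 (positions 1,4,5,8,10,11,12); its 6 consecutive differences strictly alternate in sign, and length 7 is optimal.

7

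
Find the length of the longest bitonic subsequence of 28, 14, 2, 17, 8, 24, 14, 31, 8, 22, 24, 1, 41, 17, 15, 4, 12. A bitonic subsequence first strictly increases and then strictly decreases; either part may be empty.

One longest bitonic subsequence is 2, 8, 14, 22, 24, 41, 17, 15, 12 (positions 3,5,7,10,11,13,14,15,17): it rises to 41 then falls. Length 9 is optimal.

9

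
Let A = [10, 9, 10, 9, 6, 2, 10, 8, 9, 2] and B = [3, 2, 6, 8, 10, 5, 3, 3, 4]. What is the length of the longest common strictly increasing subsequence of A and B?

2

For each value that appears in both, track the longest common increasing run ending there.
The best achievable length is 2; one witness is 2, 8 (A-positions 6,8, B-positions 2,4).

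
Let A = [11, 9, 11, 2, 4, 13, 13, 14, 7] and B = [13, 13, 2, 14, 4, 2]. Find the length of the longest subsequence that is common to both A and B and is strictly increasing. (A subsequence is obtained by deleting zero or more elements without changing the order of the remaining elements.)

For each value that appears in both, track the longest common increasing run ending there.
The best achievable length is 2; one witness is 13, 14 (A-positions 6,8, B-positions 1,4).

2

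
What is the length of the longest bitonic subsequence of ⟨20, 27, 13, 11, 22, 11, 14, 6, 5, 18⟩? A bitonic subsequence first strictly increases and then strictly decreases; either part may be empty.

6

One longest bitonic subsequence is 20, 27, 22, 14, 6, 5 (positions 1,2,5,7,8,9): it rises to 27 then falls. Length 6 is optimal.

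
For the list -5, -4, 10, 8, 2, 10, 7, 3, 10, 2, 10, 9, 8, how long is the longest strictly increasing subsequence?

5

Scanning left to right, the best length ending at each element is: -5→1, -4→2, 10→3, 8→3, 2→3, 10→4, 7→4, 3→4, 10→5, 2→3, 10→5, 9→5, 8→5.
So the longest increasing subsequence has length 5, e.g. -5, -4, 2, 7, 10.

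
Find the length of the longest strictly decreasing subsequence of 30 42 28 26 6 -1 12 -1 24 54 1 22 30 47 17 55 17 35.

One longest decreasing subsequence is 30, 28, 26, 24, 22, 17 (positions 1,3,4,9,12,15), of length 6; no longer one exists.

6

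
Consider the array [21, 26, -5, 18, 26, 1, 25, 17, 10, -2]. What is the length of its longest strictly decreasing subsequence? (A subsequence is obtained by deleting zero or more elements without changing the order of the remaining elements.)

5

Let dp[i] be the longest decreasing subsequence ending at position i. Then dp = [1, 1, 2, 2, 1, 3, 2, 3, 4, 5].
The maximum is 5; one witness is 21, 18, 17, 10, -2 at positions 1,4,8,9,10.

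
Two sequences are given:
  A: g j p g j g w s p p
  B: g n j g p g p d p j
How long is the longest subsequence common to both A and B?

6

A longest common subsequence is gjpgpp (length 6); the LCS DP confirms no longer common subsequence exists.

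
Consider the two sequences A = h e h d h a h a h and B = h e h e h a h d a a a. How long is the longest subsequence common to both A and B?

A longest common subsequence is hehhaha (length 7); the LCS DP confirms no longer common subsequence exists.

7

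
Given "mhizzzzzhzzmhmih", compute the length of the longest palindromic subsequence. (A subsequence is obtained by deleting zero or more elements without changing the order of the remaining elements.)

One longest palindromic subsequence is hizzzzzzzih (positions 2,3,4,5,6,7,8,10,11,15,16); it reads the same forward and backward, and the interval DP gives dp[1][16] = 11.

11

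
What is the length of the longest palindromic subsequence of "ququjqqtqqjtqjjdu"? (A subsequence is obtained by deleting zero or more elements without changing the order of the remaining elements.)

Using dp[i][j] = 2 + dp[i+1][j−1] if the ends match, else max(dp[i+1][j], dp[i][j−1]):
dp[1][17] = 11. A witness is uqjqqtqqjqu at positions 2,3,5,6,7,8,9,10,11,13,17.

11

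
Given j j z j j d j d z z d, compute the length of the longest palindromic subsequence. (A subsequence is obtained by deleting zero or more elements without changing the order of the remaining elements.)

5

Using dp[i][j] = 2 + dp[i+1][j−1] if the ends match, else max(dp[i+1][j], dp[i][j−1]):
dp[1][11] = 5. A witness is zdjdz at positions 3,6,7,8,10.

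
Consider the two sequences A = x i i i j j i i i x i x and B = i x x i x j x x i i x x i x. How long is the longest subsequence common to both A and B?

A longest common subsequence is xijiixix (length 8); the LCS DP confirms no longer common subsequence exists.

8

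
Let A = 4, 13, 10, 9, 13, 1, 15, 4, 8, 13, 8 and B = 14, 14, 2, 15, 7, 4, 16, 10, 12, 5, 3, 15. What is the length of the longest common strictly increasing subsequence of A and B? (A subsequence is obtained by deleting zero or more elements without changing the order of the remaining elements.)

3

A longest common strictly increasing subsequence is 4, 10, 15 (length 3); it appears in order in both A and B, and no longer such subsequence exists.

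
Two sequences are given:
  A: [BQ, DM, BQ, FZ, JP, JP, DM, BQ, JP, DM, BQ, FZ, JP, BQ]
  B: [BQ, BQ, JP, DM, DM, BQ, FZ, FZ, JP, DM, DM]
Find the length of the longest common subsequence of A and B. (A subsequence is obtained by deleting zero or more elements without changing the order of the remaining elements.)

A longest common subsequence is BQ, BQ, JP, DM, DM, BQ, FZ, JP (length 8); the LCS DP confirms no longer common subsequence exists.

8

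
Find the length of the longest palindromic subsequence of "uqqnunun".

5

One longest palindromic subsequence is nunun (positions 4,5,6,7,8); it reads the same forward and backward, and the interval DP gives dp[1][8] = 5.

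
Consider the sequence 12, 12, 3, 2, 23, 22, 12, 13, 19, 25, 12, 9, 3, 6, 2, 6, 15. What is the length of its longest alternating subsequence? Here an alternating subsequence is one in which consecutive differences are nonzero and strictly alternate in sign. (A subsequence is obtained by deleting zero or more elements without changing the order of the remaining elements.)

9

Track the best alternating length ending on an up-step vs a down-step at each position: up/down = 1/1, 1/1, 1/2, 1/2, 3/1, 3/4, 3/4, 5/4, 5/4, 5/1, 3/6, 3/6, 3/6, 7/6, 1/8, 9/6, 9/6.
The maximum over both is 9; one such subsequence is 12, 3, 23, 12, 13, 3, 6, 2, 6.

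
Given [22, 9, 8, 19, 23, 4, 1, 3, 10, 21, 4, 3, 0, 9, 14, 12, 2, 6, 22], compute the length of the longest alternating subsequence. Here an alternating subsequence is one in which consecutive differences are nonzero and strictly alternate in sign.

A longest alternating subsequence is 22, 9, 19, 4, 10, 4, 9, 2, 6 (positions 1,2,4,6,9,11,14,17,18); its 8 consecutive differences strictly alternate in sign, and length 9 is optimal.

9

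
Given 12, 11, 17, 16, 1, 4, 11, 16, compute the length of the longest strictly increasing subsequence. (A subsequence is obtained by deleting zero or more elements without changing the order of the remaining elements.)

4

Scanning left to right, the best length ending at each element is: 12→1, 11→1, 17→2, 16→2, 1→1, 4→2, 11→3, 16→4.
So the longest increasing subsequence has length 4, e.g. 1, 4, 11, 16.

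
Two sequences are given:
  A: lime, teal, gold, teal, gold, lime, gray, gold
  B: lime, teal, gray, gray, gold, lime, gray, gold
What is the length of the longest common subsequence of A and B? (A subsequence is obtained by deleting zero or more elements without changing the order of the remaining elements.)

6

Backtracking the LCS table gives one alignment: lime (A1,B1) → teal (A2,B2) → gold (A5,B5) → lime (A6,B6) → gray (A7,B7) → gold (A8,B8).
So the longest common subsequence has length 6.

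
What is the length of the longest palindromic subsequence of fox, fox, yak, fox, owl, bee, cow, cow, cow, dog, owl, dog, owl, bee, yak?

7

One longest palindromic subsequence is yak bee owl dog owl bee yak (positions 3,6,11,12,13,14,15); it reads the same forward and backward, and the interval DP gives dp[1][15] = 7.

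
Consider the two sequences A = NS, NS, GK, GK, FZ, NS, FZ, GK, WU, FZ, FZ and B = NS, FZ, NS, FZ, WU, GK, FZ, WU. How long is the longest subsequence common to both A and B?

Backtracking the LCS table gives one alignment: NS (A2,B1) → FZ (A5,B2) → NS (A6,B3) → FZ (A7,B4) → GK (A8,B6) → WU (A9,B8).
So the longest common subsequence has length 6.

6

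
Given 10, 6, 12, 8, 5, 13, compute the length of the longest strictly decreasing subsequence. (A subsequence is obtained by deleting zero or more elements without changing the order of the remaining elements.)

3

Scanning left to right, the best length ending at each element is: 10→1, 6→2, 12→1, 8→2, 5→3, 13→1.
So the longest decreasing subsequence has length 3, e.g. 10, 6, 5.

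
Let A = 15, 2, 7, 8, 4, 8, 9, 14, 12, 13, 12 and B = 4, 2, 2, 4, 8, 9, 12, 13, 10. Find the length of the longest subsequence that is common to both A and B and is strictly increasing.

A longest common strictly increasing subsequence is 2, 4, 8, 9, 12, 13 (length 6); it appears in order in both A and B, and no longer such subsequence exists.

6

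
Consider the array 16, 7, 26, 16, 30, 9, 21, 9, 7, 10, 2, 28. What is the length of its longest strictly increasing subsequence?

4

One longest increasing subsequence is 7, 16, 21, 28 (positions 2,4,7,12), of length 4; no longer one exists.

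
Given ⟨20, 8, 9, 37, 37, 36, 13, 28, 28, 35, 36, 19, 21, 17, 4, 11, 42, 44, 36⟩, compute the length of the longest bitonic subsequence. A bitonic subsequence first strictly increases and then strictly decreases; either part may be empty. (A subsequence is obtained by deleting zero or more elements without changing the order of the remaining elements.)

9

Let inc[i] be the LIS ending at i and dec[i] the longest strictly decreasing subsequence starting at i. inc = [1, 1, 2, 3, 3, 3, 3, 4, 4, 5, 6, 4, 5, 4, 1, 3, 7, 8, 6], dec = [4, 2, 2, 6, 6, 5, 2, 4, 4, 4, 4, 3, 3, 2, 1, 1, 2, 2, 1].
max_i inc[i]+dec[i]−1 = 9, with one witness 8, 9, 13, 28, 35, 36, 21, 17, 11.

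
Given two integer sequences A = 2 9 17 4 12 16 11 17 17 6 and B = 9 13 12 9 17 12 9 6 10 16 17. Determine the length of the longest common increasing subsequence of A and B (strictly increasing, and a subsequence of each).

4

A longest common strictly increasing subsequence is 9, 12, 16, 17 (length 4); it appears in order in both A and B, and no longer such subsequence exists.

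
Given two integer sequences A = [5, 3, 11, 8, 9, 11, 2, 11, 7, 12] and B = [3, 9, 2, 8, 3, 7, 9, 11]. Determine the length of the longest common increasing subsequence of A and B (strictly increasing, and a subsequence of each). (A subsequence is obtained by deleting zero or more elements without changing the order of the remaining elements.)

A longest common strictly increasing subsequence is 3, 8, 9, 11 (length 4); it appears in order in both A and B, and no longer such subsequence exists.

4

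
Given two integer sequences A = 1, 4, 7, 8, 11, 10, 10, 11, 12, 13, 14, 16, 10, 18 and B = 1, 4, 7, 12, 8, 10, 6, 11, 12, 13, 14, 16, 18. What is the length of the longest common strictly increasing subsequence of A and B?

For each value that appears in both, track the longest common increasing run ending there.
The best achievable length is 11; one witness is 1, 4, 7, 8, 10, 11, 12, 13, 14, 16, 18 (A-positions 1,2,3,4,6,8,9,10,11,12,14, B-positions 1,2,3,5,6,8,9,10,11,12,13).

11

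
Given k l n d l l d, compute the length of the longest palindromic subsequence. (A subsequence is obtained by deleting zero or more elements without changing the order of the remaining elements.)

One longest palindromic subsequence is dlld (positions 4,5,6,7); it reads the same forward and backward, and the interval DP gives dp[1][7] = 4.

4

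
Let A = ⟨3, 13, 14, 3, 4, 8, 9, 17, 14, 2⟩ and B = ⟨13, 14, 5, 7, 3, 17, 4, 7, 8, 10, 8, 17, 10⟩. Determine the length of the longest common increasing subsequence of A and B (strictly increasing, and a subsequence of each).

4

A longest common strictly increasing subsequence is 3, 4, 8, 17 (length 4); it appears in order in both A and B, and no longer such subsequence exists.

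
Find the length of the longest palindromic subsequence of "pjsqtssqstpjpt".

10

Using dp[i][j] = 2 + dp[i+1][j−1] if the ends match, else max(dp[i+1][j], dp[i][j−1]):
dp[1][14] = 10. A witness is pjsqssqsjp at positions 1,2,3,4,6,7,8,9,12,13.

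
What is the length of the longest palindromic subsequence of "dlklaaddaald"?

Using dp[i][j] = 2 + dp[i+1][j−1] if the ends match, else max(dp[i+1][j], dp[i][j−1]):
dp[1][12] = 10. A witness is dlaaddaald at positions 1,2,5,6,7,8,9,10,11,12.

10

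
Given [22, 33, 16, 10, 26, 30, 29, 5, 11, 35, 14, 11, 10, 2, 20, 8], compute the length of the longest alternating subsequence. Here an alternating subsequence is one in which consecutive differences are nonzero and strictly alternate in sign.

9

Track the best alternating length ending on an up-step vs a down-step at each position: up/down = 1/1, 2/1, 1/3, 1/3, 4/3, 4/3, 4/5, 1/5, 6/5, 6/1, 6/7, 6/7, 6/7, 1/7, 8/7, 8/9.
The maximum over both is 9; one such subsequence is 22, 33, 16, 30, 29, 35, 14, 20, 8.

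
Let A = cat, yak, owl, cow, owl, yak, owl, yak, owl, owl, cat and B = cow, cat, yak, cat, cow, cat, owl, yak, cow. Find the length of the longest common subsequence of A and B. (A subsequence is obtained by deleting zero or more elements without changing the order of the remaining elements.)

5

A longest common subsequence is cat, yak, cow, owl, yak (length 5); the LCS DP confirms no longer common subsequence exists.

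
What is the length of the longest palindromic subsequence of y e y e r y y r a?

Using dp[i][j] = 2 + dp[i+1][j−1] if the ends match, else max(dp[i+1][j], dp[i][j−1]):
dp[1][9] = 5. A witness is yyryy at positions 1,3,5,6,7.

5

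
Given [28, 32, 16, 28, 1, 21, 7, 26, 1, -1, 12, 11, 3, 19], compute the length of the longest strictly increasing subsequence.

Let dp[i] be the longest increasing subsequence ending at position i. Then dp = [1, 2, 1, 2, 1, 2, 2, 3, 1, 1, 3, 3, 2, 4].
The maximum is 4; one witness is 1, 7, 12, 19 at positions 5,7,11,14.

4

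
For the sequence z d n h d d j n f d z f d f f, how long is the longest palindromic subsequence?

8

One longest palindromic subsequence is zdnddndz (positions 1,2,3,5,6,8,10,11); it reads the same forward and backward, and the interval DP gives dp[1][15] = 8.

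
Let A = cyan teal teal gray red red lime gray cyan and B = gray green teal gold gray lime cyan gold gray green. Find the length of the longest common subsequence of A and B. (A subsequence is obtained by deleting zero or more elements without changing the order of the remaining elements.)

A longest common subsequence is teal, gray, lime, gray (length 4); the LCS DP confirms no longer common subsequence exists.

4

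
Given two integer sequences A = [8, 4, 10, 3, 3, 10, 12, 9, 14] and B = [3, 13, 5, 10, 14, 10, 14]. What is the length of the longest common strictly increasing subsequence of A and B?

For each value that appears in both, track the longest common increasing run ending there.
The best achievable length is 3; one witness is 3, 10, 14 (A-positions 4,6,9, B-positions 1,4,5).

3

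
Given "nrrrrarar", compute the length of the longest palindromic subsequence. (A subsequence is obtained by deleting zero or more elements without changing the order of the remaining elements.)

6

One longest palindromic subsequence is rrrrrr (positions 2,3,4,5,7,9); it reads the same forward and backward, and the interval DP gives dp[1][9] = 6.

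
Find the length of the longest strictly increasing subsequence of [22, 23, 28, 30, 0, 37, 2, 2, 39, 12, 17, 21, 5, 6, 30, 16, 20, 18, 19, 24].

Scanning left to right, the best length ending at each element is: 22→1, 23→2, 28→3, 30→4, 0→1, 37→5, 2→2, 2→2, 39→6, 12→3, 17→4, 21→5, 5→3, 6→4, 30→6, 16→5, 20→6, 18→6, 19→7, 24→8.
So the longest increasing subsequence has length 8, e.g. 0, 2, 5, 6, 16, 18, 19, 24.

8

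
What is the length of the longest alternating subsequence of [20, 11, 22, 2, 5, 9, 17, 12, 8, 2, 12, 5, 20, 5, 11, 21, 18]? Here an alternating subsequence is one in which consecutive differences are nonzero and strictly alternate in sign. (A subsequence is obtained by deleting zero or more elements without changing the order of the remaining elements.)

A longest alternating subsequence is 20, 11, 22, 2, 9, 8, 12, 5, 20, 5, 21, 18 (positions 1,2,3,4,6,9,11,12,13,14,16,17); its 11 consecutive differences strictly alternate in sign, and length 12 is optimal.

12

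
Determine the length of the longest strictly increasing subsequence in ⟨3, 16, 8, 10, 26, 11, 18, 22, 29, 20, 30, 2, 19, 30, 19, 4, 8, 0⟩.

Let dp[i] be the longest increasing subsequence ending at position i. Then dp = [1, 2, 2, 3, 4, 4, 5, 6, 7, 6, 8, 1, 6, 8, 6, 2, 3, 1].
The maximum is 8; one witness is 3, 8, 10, 11, 18, 22, 29, 30 at positions 1,3,4,6,7,8,9,11.

8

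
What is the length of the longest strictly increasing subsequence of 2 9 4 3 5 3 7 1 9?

Let dp[i] be the longest increasing subsequence ending at position i. Then dp = [1, 2, 2, 2, 3, 2, 4, 1, 5].
The maximum is 5; one witness is 2, 4, 5, 7, 9 at positions 1,3,5,7,9.

5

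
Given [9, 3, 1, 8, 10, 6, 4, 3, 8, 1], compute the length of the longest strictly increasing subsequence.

Let dp[i] be the longest increasing subsequence ending at position i. Then dp = [1, 1, 1, 2, 3, 2, 2, 2, 3, 1].
The maximum is 3; one witness is 3, 8, 10 at positions 2,4,5.

3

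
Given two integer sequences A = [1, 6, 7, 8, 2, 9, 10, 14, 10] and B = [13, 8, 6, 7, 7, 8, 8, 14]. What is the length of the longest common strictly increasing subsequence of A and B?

4

For each value that appears in both, track the longest common increasing run ending there.
The best achievable length is 4; one witness is 6, 7, 8, 14 (A-positions 2,3,4,8, B-positions 3,4,6,8).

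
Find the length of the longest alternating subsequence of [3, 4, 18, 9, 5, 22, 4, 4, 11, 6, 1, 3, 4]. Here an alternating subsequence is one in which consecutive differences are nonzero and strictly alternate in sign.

Track the best alternating length ending on an up-step vs a down-step at each position: up/down = 1/1, 2/1, 2/1, 2/3, 2/3, 4/1, 2/5, 2/5, 6/5, 6/7, 1/7, 8/7, 8/7.
The maximum over both is 8; one such subsequence is 3, 18, 9, 22, 4, 11, 1, 3.

8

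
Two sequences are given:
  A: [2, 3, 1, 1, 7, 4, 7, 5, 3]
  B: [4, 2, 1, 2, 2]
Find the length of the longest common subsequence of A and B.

2

A longest common subsequence is 2, 1 (length 2); the LCS DP confirms no longer common subsequence exists.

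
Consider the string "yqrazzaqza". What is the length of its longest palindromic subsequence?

6

Using dp[i][j] = 2 + dp[i+1][j−1] if the ends match, else max(dp[i+1][j], dp[i][j−1]):
dp[1][10] = 6. A witness is qazzaq at positions 2,4,5,6,7,8.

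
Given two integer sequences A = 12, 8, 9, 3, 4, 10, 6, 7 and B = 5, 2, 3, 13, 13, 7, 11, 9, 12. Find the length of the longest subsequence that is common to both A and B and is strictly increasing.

For each value that appears in both, track the longest common increasing run ending there.
The best achievable length is 2; one witness is 3, 7 (A-positions 4,8, B-positions 3,6).

2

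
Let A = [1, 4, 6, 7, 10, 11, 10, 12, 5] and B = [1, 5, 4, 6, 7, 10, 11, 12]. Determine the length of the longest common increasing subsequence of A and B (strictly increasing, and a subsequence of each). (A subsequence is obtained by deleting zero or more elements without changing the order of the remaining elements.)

7

For each value that appears in both, track the longest common increasing run ending there.
The best achievable length is 7; one witness is 1, 4, 6, 7, 10, 11, 12 (A-positions 1,2,3,4,5,6,8, B-positions 1,3,4,5,6,7,8).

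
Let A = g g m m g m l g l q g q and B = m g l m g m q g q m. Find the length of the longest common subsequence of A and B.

7

Backtracking the LCS table gives one alignment: g (A1,B2) → m (A4,B4) → g (A5,B5) → m (A6,B6) → q (A10,B7) → g (A11,B8) → q (A12,B9).
So the longest common subsequence has length 7.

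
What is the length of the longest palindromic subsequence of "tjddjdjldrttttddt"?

10

One longest palindromic subsequence is tddttttddt (positions 1,3,4,11,12,13,14,15,16,17); it reads the same forward and backward, and the interval DP gives dp[1][17] = 10.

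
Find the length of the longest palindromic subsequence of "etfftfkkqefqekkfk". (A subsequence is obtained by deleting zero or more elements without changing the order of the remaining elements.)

One longest palindromic subsequence is fkkeqekkf (positions 6,7,8,10,12,13,14,15,16); it reads the same forward and backward, and the interval DP gives dp[1][17] = 9.

9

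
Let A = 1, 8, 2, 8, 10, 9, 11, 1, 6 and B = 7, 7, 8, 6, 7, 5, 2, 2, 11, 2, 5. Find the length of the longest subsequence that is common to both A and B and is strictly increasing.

A longest common strictly increasing subsequence is 8, 11 (length 2); it appears in order in both A and B, and no longer such subsequence exists.

2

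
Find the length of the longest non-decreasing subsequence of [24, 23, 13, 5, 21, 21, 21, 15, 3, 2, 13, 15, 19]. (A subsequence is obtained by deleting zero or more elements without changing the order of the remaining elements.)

4

Scanning left to right, the best length ending at each element is: 24→1, 23→1, 13→1, 5→1, 21→2, 21→3, 21→4, 15→2, 3→1, 2→1, 13→2, 15→3, 19→4.
So the longest non-decreasing subsequence has length 4, e.g. 13, 21, 21, 21.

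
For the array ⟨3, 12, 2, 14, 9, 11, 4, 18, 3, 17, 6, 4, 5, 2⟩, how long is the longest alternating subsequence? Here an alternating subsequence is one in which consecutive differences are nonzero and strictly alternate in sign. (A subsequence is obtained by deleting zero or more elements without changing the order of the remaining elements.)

13

Track the best alternating length ending on an up-step vs a down-step at each position: up/down = 1/1, 2/1, 1/3, 4/1, 4/5, 6/5, 4/7, 8/1, 4/9, 10/9, 10/11, 10/11, 12/11, 1/13.
The maximum over both is 13; one such subsequence is 3, 12, 2, 14, 9, 11, 4, 18, 3, 17, 4, 5, 2.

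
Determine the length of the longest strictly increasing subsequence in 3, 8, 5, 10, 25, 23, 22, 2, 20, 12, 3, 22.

5

Scanning left to right, the best length ending at each element is: 3→1, 8→2, 5→2, 10→3, 25→4, 23→4, 22→4, 2→1, 20→4, 12→4, 3→2, 22→5.
So the longest increasing subsequence has length 5, e.g. 3, 8, 10, 20, 22.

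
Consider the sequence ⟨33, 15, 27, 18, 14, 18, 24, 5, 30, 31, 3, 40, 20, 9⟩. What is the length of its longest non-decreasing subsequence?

7

Scanning left to right, the best length ending at each element is: 33→1, 15→1, 27→2, 18→2, 14→1, 18→3, 24→4, 5→1, 30→5, 31→6, 3→1, 40→7, 20→4, 9→2.
So the longest non-decreasing subsequence has length 7, e.g. 15, 18, 18, 24, 30, 31, 40.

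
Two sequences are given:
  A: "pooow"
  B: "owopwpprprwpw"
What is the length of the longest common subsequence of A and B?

A longest common subsequence is oow (length 3); the LCS DP confirms no longer common subsequence exists.

3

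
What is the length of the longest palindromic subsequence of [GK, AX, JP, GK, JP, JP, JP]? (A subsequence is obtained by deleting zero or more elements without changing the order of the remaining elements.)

One longest palindromic subsequence is JP JP JP JP (positions 3,5,6,7); it reads the same forward and backward, and the interval DP gives dp[1][7] = 4.

4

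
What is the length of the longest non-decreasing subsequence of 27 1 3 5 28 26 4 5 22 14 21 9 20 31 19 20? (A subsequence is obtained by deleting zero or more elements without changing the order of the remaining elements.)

7

Let dp[i] be the longest non-decreasing subsequence ending at position i. Then dp = [1, 1, 2, 3, 4, 4, 3, 4, 5, 5, 6, 5, 6, 7, 6, 7].
The maximum is 7; one witness is 1, 3, 5, 5, 14, 21, 31 at positions 2,3,4,8,10,11,14.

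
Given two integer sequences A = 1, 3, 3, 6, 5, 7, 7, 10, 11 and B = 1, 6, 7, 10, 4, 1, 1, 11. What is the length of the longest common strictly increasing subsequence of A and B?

A longest common strictly increasing subsequence is 1, 6, 7, 10, 11 (length 5); it appears in order in both A and B, and no longer such subsequence exists.

5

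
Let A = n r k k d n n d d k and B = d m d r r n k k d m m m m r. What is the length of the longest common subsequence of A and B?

4

A longest common subsequence is nkkd (length 4); the LCS DP confirms no longer common subsequence exists.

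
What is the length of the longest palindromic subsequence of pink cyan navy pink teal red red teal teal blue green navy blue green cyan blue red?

8

Using dp[i][j] = 2 + dp[i+1][j−1] if the ends match, else max(dp[i+1][j], dp[i][j−1]):
dp[1][17] = 8. A witness is cyan navy teal red red teal navy cyan at positions 2,3,5,6,7,9,12,15.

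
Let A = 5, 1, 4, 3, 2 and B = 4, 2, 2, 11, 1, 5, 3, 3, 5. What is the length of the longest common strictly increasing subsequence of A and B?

A longest common strictly increasing subsequence is 1, 3 (length 2); it appears in order in both A and B, and no longer such subsequence exists.

2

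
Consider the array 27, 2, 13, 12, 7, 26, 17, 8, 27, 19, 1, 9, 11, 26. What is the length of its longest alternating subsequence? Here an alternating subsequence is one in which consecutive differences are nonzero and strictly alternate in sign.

9

A longest alternating subsequence is 27, 2, 13, 12, 26, 17, 27, 1, 9 (positions 1,2,3,4,6,7,9,11,12); its 8 consecutive differences strictly alternate in sign, and length 9 is optimal.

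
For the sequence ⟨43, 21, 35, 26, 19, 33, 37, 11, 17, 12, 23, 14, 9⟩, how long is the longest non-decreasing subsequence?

One longest non-decreasing subsequence is 21, 26, 33, 37 (positions 2,4,6,7), of length 4; no longer one exists.

4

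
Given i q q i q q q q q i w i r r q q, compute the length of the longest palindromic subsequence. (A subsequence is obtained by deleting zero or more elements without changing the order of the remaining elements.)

11

Using dp[i][j] = 2 + dp[i+1][j−1] if the ends match, else max(dp[i+1][j], dp[i][j−1]):
dp[1][16] = 11. A witness is qqiqqqqqiqq at positions 2,3,4,5,6,7,8,9,12,15,16.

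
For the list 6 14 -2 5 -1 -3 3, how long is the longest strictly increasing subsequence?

One longest increasing subsequence is -2, -1, 3 (positions 3,5,7), of length 3; no longer one exists.

3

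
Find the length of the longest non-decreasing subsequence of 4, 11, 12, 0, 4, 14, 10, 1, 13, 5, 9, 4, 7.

Let dp[i] be the longest non-decreasing subsequence ending at position i. Then dp = [1, 2, 3, 1, 2, 4, 3, 2, 4, 3, 4, 3, 4].
The maximum is 4; one witness is 4, 11, 12, 14 at positions 1,2,3,6.

4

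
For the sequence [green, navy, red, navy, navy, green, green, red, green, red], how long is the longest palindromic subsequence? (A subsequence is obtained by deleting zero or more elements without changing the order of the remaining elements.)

6

Using dp[i][j] = 2 + dp[i+1][j−1] if the ends match, else max(dp[i+1][j], dp[i][j−1]):
dp[1][10] = 6. A witness is green red green green red green at positions 1,3,6,7,8,9.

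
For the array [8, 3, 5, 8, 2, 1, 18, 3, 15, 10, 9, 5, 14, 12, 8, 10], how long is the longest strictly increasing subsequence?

Let dp[i] be the longest increasing subsequence ending at position i. Then dp = [1, 1, 2, 3, 1, 1, 4, 2, 4, 4, 4, 3, 5, 5, 4, 5].
The maximum is 5; one witness is 3, 5, 8, 10, 14 at positions 2,3,4,10,13.

5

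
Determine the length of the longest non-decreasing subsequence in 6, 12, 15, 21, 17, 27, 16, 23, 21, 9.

Scanning left to right, the best length ending at each element is: 6→1, 12→2, 15→3, 21→4, 17→4, 27→5, 16→4, 23→5, 21→5, 9→2.
So the longest non-decreasing subsequence has length 5, e.g. 6, 12, 15, 21, 27.

5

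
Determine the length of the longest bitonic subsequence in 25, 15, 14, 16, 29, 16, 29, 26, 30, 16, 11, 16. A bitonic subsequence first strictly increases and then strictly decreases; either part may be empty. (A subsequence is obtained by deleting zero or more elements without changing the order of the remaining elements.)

6

One longest bitonic subsequence is 15, 16, 29, 26, 16, 11 (positions 2,4,5,8,10,11): it rises to 29 then falls. Length 6 is optimal.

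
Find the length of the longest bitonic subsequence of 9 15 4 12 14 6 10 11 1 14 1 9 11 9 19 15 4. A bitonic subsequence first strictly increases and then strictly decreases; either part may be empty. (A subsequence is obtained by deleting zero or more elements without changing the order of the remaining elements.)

One longest bitonic subsequence is 4, 6, 10, 11, 14, 11, 9, 4 (positions 3,6,7,8,10,13,14,17): it rises to 14 then falls. Length 8 is optimal.

8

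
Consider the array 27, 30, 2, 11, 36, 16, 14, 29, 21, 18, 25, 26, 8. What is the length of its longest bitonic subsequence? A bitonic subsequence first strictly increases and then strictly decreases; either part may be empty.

Let inc[i] be the LIS ending at i and dec[i] the longest strictly decreasing subsequence starting at i. inc = [1, 2, 1, 2, 3, 3, 3, 4, 4, 4, 5, 6, 2], dec = [4, 5, 1, 2, 5, 3, 2, 4, 3, 2, 2, 2, 1].
max_i inc[i]+dec[i]−1 = 7, with one witness 27, 30, 36, 29, 21, 18, 8.

7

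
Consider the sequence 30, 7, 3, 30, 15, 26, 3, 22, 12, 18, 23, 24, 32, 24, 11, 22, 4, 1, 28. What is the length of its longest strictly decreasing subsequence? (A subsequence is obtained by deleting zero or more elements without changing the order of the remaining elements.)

Let dp[i] be the longest decreasing subsequence ending at position i. Then dp = [1, 2, 3, 1, 2, 2, 3, 3, 4, 4, 3, 3, 1, 3, 5, 4, 6, 7, 2].
The maximum is 7; one witness is 30, 26, 22, 12, 11, 4, 1 at positions 1,6,8,9,15,17,18.

7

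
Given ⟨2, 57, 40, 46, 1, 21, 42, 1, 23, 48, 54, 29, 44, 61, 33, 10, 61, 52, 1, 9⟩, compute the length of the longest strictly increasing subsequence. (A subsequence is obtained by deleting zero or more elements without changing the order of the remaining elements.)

6

Let dp[i] be the longest increasing subsequence ending at position i. Then dp = [1, 2, 2, 3, 1, 2, 3, 1, 3, 4, 5, 4, 5, 6, 5, 2, 6, 6, 1, 2].
The maximum is 6; one witness is 2, 40, 46, 48, 54, 61 at positions 1,3,4,10,11,14.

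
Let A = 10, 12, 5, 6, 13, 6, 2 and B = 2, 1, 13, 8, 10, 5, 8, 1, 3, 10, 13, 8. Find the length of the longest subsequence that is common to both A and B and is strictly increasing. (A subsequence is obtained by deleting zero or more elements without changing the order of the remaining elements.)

A longest common strictly increasing subsequence is 10, 13 (length 2); it appears in order in both A and B, and no longer such subsequence exists.

2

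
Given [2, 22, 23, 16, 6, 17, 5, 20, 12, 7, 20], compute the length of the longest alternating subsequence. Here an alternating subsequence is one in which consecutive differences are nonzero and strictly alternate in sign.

8

A longest alternating subsequence is 2, 22, 16, 17, 5, 20, 12, 20 (positions 1,2,4,6,7,8,9,11); its 7 consecutive differences strictly alternate in sign, and length 8 is optimal.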